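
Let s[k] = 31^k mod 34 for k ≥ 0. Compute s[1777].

Computing terms: s[0] = 1, s[1] = 31, s[2] = 9, s[3] = 7, s[4] = 13, s[5] = 29, s[6] = 15, s[7] = 23, s[8] = 33, s[9] = 3, s[10] = 25, s[11] = 27, s[12] = 21, s[13] = 5, s[14] = 19, s[15] = 11, s[16] = 1.
The sequence repeats with period 16.
So s[1777] = s[0 + ((1777-0) mod 16)] = s[1] = 31.

31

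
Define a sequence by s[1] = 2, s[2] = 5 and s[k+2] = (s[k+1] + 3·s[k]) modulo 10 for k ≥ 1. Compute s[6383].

7

s[1] = 2, s[2] = 5, s[3] = 1, s[4] = 6, s[5] = 9, s[6] = 7, s[7] = 4, s[8] = 5, s[9] = 7, s[10] = 2, s[11] = 3, s[12] = 9, s[13] = 8, s[14] = 5, s[15] = 9, s[16] = 4, s[17] = 1, s[18] = 3, s[19] = 6, s[20] = 5, s[21] = 3, s[22] = 8, s[23] = 7, s[24] = 1, s[25] = 2, s[26] = 5.
Since (s[25], s[26]) = (s[1], s[2]) = (2, 5) (two consecutive terms determine the rest), the sequence is periodic with period 24.
(6383 - 1) mod 24 = 22, so s[6383] = s[23] = 7.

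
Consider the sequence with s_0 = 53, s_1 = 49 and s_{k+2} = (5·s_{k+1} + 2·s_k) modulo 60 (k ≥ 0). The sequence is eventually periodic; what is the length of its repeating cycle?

24

We have s_0 = 53, s_1 = 49, s_2 = 51, s_3 = 53, s_4 = 7, s_5 = 21, s_6 = 59, s_7 = 37, s_8 = 3, s_9 = 29, s_{10} = 31, s_{11} = 33, s_{12} = 47, s_{13} = 1, s_{14} = 39, s_{15} = 17, s_{16} = 43, s_{17} = 9, s_{18} = 11, s_{19} = 13, s_{20} = 27, s_{21} = 41, s_{22} = 19, s_{23} = 57, s_{24} = 23, s_{25} = 49, s_{26} = 51.
Since (s_{25}, s_{26}) = (s_1, s_2) = (49, 51) (two consecutive terms determine the rest), the sequence is eventually periodic: after a pre-period of length 1 it cycles with period 24.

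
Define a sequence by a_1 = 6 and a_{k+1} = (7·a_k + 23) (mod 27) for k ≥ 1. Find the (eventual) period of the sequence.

27

Computing terms: a_1 = 6,  a_2 = 11,  a_3 = 19,  a_4 = 21,  a_5 = 8,  a_6 = 25,  a_7 = 9,  a_8 = 5,  a_9 = 4,  a_{10} = 24,  a_{11} = 2,  a_{12} = 10,  a_{13} = 12,  a_{14} = 26,  a_{15} = 16,  a_{16} = 0,  a_{17} = 23,  a_{18} = 22,  a_{19} = 15,  a_{20} = 20,  a_{21} = 1,  a_{22} = 3,  a_{23} = 17,  a_{24} = 7,  a_{25} = 18,  a_{26} = 14,  a_{27} = 13,  a_{28} = 6.
Since a_{28} = a_1 = 6, the sequence is periodic with period 27.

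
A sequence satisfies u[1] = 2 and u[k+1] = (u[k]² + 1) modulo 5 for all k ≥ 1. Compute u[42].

Listing terms: u[1] = 2,  u[2] = 0,  u[3] = 1,  u[4] = 2.
Since u[4] = u[1] = 2, the sequence is periodic with period 3.
So u[42] = u[1 + ((42-1) mod 3)] = u[3] = 1.

1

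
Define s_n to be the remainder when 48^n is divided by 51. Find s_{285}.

39

Listing terms: s_0 = 1, s_1 = 48, s_2 = 9, s_3 = 24, s_4 = 30, s_5 = 12, s_6 = 15, s_7 = 6, s_8 = 33, s_9 = 3, s_{10} = 42, s_{11} = 27, s_{12} = 21, s_{13} = 39, s_{14} = 36, s_{15} = 45, s_{16} = 18, s_{17} = 48.
Since s_{17} = s_1 = 48, the sequence is eventually periodic: after a pre-period of length 1 it cycles with period 16.
For n ≥ 1, s_n depends only on (n - 1) mod 16. (285 - 1) mod 16 = 12, so s_{285} = s_{13} = 39.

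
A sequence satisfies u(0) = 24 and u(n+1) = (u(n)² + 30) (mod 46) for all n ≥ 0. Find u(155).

u(0) = 24; u(1) = 8; u(2) = 2; u(3) = 34; u(4) = 36; u(5) = 38; u(6) = 2.
Since u(6) = u(2) = 2, the sequence is eventually periodic: after a pre-period of length 2 it cycles with period 4.
For n ≥ 2, u(n) depends only on (n - 2) mod 4. (155 - 2) mod 4 = 1, so u(155) = u(3) = 34.

34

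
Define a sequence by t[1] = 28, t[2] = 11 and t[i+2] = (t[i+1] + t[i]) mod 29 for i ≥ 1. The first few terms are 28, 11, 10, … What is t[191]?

15

t[1] = 28,  t[2] = 11,  t[3] = 10,  t[4] = 21,  t[5] = 2,  t[6] = 23,  t[7] = 25,  t[8] = 19,  t[9] = 15,  t[10] = 5,  t[11] = 20,  t[12] = 25,  t[13] = 16,  t[14] = 12,  t[15] = 28,  t[16] = 11.
Since (t[15], t[16]) = (t[1], t[2]) = (28, 11) (two consecutive terms determine the rest), the sequence is periodic with period 14.
(191 - 1) mod 14 = 8, so t[191] = t[9] = 15.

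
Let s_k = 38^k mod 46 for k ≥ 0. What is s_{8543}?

34

Listing terms: s_0 = 1; s_1 = 38; s_2 = 18; s_3 = 40; s_4 = 2; s_5 = 30; s_6 = 36; s_7 = 34; s_8 = 4; s_9 = 14; s_{10} = 26; s_{11} = 22; s_{12} = 8; s_{13} = 28; s_{14} = 6; s_{15} = 44; s_{16} = 16; s_{17} = 10; s_{18} = 12; s_{19} = 42; s_{20} = 32; s_{21} = 20; s_{22} = 24; s_{23} = 38.
Since s_{23} = s_1 = 38, the sequence is eventually periodic: after a pre-period of length 1 it cycles with period 22.
For k ≥ 1, s_k depends only on (k - 1) mod 22. (8543 - 1) mod 22 = 6, so s_{8543} = s_7 = 34.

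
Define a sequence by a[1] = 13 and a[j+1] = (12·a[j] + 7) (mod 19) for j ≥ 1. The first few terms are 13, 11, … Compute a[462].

Computing terms: a[1] = 13,  a[2] = 11,  a[3] = 6,  a[4] = 3,  a[5] = 5,  a[6] = 10,  a[7] = 13.
The sequence repeats with period 6.
So a[462] = a[1 + ((462-1) mod 6)] = a[6] = 10.

10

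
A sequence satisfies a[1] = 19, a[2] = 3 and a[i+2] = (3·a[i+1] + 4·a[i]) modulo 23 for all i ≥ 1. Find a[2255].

18

Computing terms: a[1] = 19, a[2] = 3, a[3] = 16, a[4] = 14, a[5] = 14, a[6] = 6, a[7] = 5, a[8] = 16, a[9] = 22, a[10] = 15, a[11] = 18, a[12] = 22, a[13] = 0, a[14] = 19, a[15] = 11, a[16] = 17, a[17] = 3, a[18] = 8, a[19] = 13, a[20] = 2, a[21] = 12, a[22] = 21, a[23] = 19, a[24] = 3.
The sequence repeats with period 22.
So a[2255] = a[1 + ((2255-1) mod 22)] = a[11] = 18.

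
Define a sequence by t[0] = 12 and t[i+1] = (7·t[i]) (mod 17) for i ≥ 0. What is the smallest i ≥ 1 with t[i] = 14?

Listing terms: t[0] = 12; t[1] = 16; t[2] = 10; t[3] = 2; t[4] = 14; t[5] = 13; t[6] = 6; t[7] = 8; t[8] = 5; t[9] = 1; t[10] = 7; t[11] = 15; t[12] = 3; t[13] = 4; t[14] = 11; t[15] = 9; t[16] = 12.
Since t[16] = t[0] = 12, the sequence is periodic with period 16.
The value 14 first appears (with i ≥ 1) at t[4].

4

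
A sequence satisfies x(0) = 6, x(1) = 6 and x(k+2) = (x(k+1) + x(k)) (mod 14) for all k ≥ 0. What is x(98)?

12

Listing terms: x(0) = 6; x(1) = 6; x(2) = 12; x(3) = 4; x(4) = 2; x(5) = 6; x(6) = 8; x(7) = 0; x(8) = 8; x(9) = 8; x(10) = 2; x(11) = 10; x(12) = 12; x(13) = 8; x(14) = 6; x(15) = 0; x(16) = 6; x(17) = 6.
The sequence repeats with period 16.
So x(98) = x(0 + ((98-0) mod 16)) = x(2) = 12.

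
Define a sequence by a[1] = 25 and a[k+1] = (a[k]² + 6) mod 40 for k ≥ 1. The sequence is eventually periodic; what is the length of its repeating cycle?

3

Computing terms: a[1] = 25, a[2] = 31, a[3] = 7, a[4] = 15, a[5] = 31.
Since a[5] = a[2] = 31, the sequence is eventually periodic: after a pre-period of length 1 it cycles with period 3.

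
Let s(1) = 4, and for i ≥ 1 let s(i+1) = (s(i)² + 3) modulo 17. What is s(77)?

Computing terms: s(1) = 4; s(2) = 2; s(3) = 7; s(4) = 1; s(5) = 4.
The sequence repeats with period 4.
(77 - 1) mod 4 = 0, so s(77) = s(1) = 4.

4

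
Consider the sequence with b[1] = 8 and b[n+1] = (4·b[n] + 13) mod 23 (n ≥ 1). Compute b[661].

We have b[1] = 8,  b[2] = 22,  b[3] = 9,  b[4] = 3,  b[5] = 2,  b[6] = 21,  b[7] = 5,  b[8] = 10,  b[9] = 7,  b[10] = 18,  b[11] = 16,  b[12] = 8.
The sequence repeats with period 11.
(661 - 1) mod 11 = 0, so b[661] = b[1] = 8.

8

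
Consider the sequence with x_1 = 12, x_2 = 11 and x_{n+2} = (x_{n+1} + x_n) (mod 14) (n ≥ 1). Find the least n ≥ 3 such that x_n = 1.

We have x_1 = 12, x_2 = 11, x_3 = 9, x_4 = 6, x_5 = 1, x_6 = 7, x_7 = 8, x_8 = 1, x_9 = 9, x_{10} = 10, x_{11} = 5, x_{12} = 1, x_{13} = 6, x_{14} = 7, x_{15} = 13, x_{16} = 6, x_{17} = 5, x_{18} = 11, x_{19} = 2, x_{20} = 13, x_{21} = 1, x_{22} = 0, x_{23} = 1, x_{24} = 1, x_{25} = 2, x_{26} = 3, x_{27} = 5, x_{28} = 8, x_{29} = 13, x_{30} = 7, x_{31} = 6, x_{32} = 13, x_{33} = 5, x_{34} = 4, x_{35} = 9, x_{36} = 13, x_{37} = 8, x_{38} = 7, x_{39} = 1, x_{40} = 8, x_{41} = 9, x_{42} = 3, x_{43} = 12, x_{44} = 1, x_{45} = 13, x_{46} = 0, x_{47} = 13, x_{48} = 13, x_{49} = 12, x_{50} = 11.
The sequence repeats with period 48.
The value 1 first appears (with n ≥ 3) at x_5.

5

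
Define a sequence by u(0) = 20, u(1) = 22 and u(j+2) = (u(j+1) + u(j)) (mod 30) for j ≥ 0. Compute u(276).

u(0) = 20, u(1) = 22, u(2) = 12, u(3) = 4, u(4) = 16, u(5) = 20, u(6) = 6, u(7) = 26, u(8) = 2, u(9) = 28, u(10) = 0, u(11) = 28, u(12) = 28, u(13) = 26, u(14) = 24, u(15) = 20, u(16) = 14, u(17) = 4, u(18) = 18, u(19) = 22, u(20) = 10, u(21) = 2, u(22) = 12, u(23) = 14, u(24) = 26, u(25) = 10, u(26) = 6, u(27) = 16, u(28) = 22, u(29) = 8, u(30) = 0, u(31) = 8, u(32) = 8, u(33) = 16, u(34) = 24, u(35) = 10, u(36) = 4, u(37) = 14, u(38) = 18, u(39) = 2, u(40) = 20, u(41) = 22.
The sequence repeats with period 40.
(276 - 0) mod 40 = 36, so u(276) = u(36) = 4.

4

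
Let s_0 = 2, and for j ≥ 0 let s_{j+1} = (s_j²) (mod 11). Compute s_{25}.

Listing terms: s_0 = 2,  s_1 = 4,  s_2 = 5,  s_3 = 3,  s_4 = 9,  s_5 = 4.
Since s_5 = s_1 = 4, the sequence is eventually periodic: after a pre-period of length 1 it cycles with period 4.
For j ≥ 1, s_j depends only on (j - 1) mod 4. (25 - 1) mod 4 = 0, so s_{25} = s_1 = 4.

4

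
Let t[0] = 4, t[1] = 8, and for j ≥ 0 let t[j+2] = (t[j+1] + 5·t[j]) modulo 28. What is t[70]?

16

t[0] = 4,  t[1] = 8,  t[2] = 0,  t[3] = 12,  t[4] = 12,  t[5] = 16,  t[6] = 20,  t[7] = 16,  t[8] = 4,  t[9] = 0,  t[10] = 20,  t[11] = 20,  t[12] = 8,  t[13] = 24,  t[14] = 8,  t[15] = 16,  t[16] = 0,  t[17] = 24,  t[18] = 24,  t[19] = 4,  t[20] = 12,  t[21] = 4,  t[22] = 8.
Since (t[21], t[22]) = (t[0], t[1]) = (4, 8) (two consecutive terms determine the rest), the sequence is periodic with period 21.
(70 - 0) mod 21 = 7, so t[70] = t[7] = 16.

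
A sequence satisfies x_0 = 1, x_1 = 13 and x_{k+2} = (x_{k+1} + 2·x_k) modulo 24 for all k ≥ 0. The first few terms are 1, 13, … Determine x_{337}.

Computing terms: x_0 = 1; x_1 = 13; x_2 = 15; x_3 = 17; x_4 = 23; x_5 = 9; x_6 = 7; x_7 = 1; x_8 = 15; x_9 = 17.
Since (x_8, x_9) = (x_2, x_3) = (15, 17) (two consecutive terms determine the rest), the sequence is eventually periodic: after a pre-period of length 2 it cycles with period 6.
For k ≥ 2, x_k depends only on (k - 2) mod 6. (337 - 2) mod 6 = 5, so x_{337} = x_7 = 1.

1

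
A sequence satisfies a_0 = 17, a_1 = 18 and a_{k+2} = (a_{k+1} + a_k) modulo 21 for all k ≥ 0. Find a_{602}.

14

Computing terms: a_0 = 17, a_1 = 18, a_2 = 14, a_3 = 11, a_4 = 4, a_5 = 15, a_6 = 19, a_7 = 13, a_8 = 11, a_9 = 3, a_{10} = 14, a_{11} = 17, a_{12} = 10, a_{13} = 6, a_{14} = 16, a_{15} = 1, a_{16} = 17, a_{17} = 18.
The sequence repeats with period 16.
So a_{602} = a_{0 + ((602-0) mod 16)} = a_{10} = 14.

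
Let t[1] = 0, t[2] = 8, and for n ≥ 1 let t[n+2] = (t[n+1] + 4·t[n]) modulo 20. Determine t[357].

8

t[1] = 0; t[2] = 8; t[3] = 8; t[4] = 0; t[5] = 12; t[6] = 12; t[7] = 0; t[8] = 8.
The sequence repeats with period 6.
So t[357] = t[1 + ((357-1) mod 6)] = t[3] = 8.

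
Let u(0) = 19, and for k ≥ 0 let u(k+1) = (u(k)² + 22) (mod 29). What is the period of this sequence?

u(0) = 19,  u(1) = 6,  u(2) = 0,  u(3) = 22,  u(4) = 13,  u(5) = 17,  u(6) = 21,  u(7) = 28,  u(8) = 23,  u(9) = 0.
Since u(9) = u(2) = 0, the sequence is eventually periodic: after a pre-period of length 2 it cycles with period 7.

7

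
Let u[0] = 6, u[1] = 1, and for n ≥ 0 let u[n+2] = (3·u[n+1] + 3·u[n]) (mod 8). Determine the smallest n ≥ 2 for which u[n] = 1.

7

Listing terms: u[0] = 6, u[1] = 1, u[2] = 5, u[3] = 2, u[4] = 5, u[5] = 5, u[6] = 6, u[7] = 1.
Since (u[6], u[7]) = (u[0], u[1]) = (6, 1) (two consecutive terms determine the rest), the sequence is periodic with period 6.
The value 1 next appears (with n ≥ 2) at u[7].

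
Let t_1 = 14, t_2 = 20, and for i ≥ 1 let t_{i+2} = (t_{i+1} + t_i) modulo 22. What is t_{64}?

10

Listing terms: t_1 = 14,  t_2 = 20,  t_3 = 12,  t_4 = 10,  t_5 = 0,  t_6 = 10,  t_7 = 10,  t_8 = 20,  t_9 = 8,  t_{10} = 6,  t_{11} = 14,  t_{12} = 20.
Since (t_{11}, t_{12}) = (t_1, t_2) = (14, 20) (two consecutive terms determine the rest), the sequence is periodic with period 10.
(64 - 1) mod 10 = 3, so t_{64} = t_4 = 10.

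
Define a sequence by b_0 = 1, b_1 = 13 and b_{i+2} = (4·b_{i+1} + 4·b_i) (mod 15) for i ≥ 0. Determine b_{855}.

Computing terms: b_0 = 1, b_1 = 13, b_2 = 11, b_3 = 6, b_4 = 8, b_5 = 11, b_6 = 1, b_7 = 3, b_8 = 1, b_9 = 1, b_{10} = 8, b_{11} = 6, b_{12} = 11, b_{13} = 8, b_{14} = 1, b_{15} = 6, b_{16} = 13, b_{17} = 1, b_{18} = 11, b_{19} = 3, b_{20} = 11, b_{21} = 11, b_{22} = 13, b_{23} = 6, b_{24} = 1, b_{25} = 13.
Since (b_{24}, b_{25}) = (b_0, b_1) = (1, 13) (two consecutive terms determine the rest), the sequence is periodic with period 24.
So b_{855} = b_{0 + ((855-0) mod 24)} = b_{15} = 6.

6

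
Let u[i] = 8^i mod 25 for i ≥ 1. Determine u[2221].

8

Listing terms: u[1] = 8; u[2] = 14; u[3] = 12; u[4] = 21; u[5] = 18; u[6] = 19; u[7] = 2; u[8] = 16; u[9] = 3; u[10] = 24; u[11] = 17; u[12] = 11; u[13] = 13; u[14] = 4; u[15] = 7; u[16] = 6; u[17] = 23; u[18] = 9; u[19] = 22; u[20] = 1; u[21] = 8.
The sequence repeats with period 20.
So u[2221] = u[1 + ((2221-1) mod 20)] = u[1] = 8.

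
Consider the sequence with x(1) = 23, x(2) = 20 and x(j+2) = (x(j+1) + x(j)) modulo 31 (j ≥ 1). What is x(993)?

Listing terms: x(1) = 23, x(2) = 20, x(3) = 12, x(4) = 1, x(5) = 13, x(6) = 14, x(7) = 27, x(8) = 10, x(9) = 6, x(10) = 16, x(11) = 22, x(12) = 7, x(13) = 29, x(14) = 5, x(15) = 3, x(16) = 8, x(17) = 11, x(18) = 19, x(19) = 30, x(20) = 18, x(21) = 17, x(22) = 4, x(23) = 21, x(24) = 25, x(25) = 15, x(26) = 9, x(27) = 24, x(28) = 2, x(29) = 26, x(30) = 28, x(31) = 23, x(32) = 20.
The sequence repeats with period 30.
So x(993) = x(1 + ((993-1) mod 30)) = x(3) = 12.

12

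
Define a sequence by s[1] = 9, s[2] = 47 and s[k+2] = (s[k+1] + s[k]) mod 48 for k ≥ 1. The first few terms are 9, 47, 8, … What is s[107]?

s[1] = 9; s[2] = 47; s[3] = 8; s[4] = 7; s[5] = 15; s[6] = 22; s[7] = 37; s[8] = 11; s[9] = 0; s[10] = 11; s[11] = 11; s[12] = 22; s[13] = 33; s[14] = 7; s[15] = 40; s[16] = 47; s[17] = 39; s[18] = 38; s[19] = 29; s[20] = 19; s[21] = 0; s[22] = 19; s[23] = 19; s[24] = 38; s[25] = 9; s[26] = 47.
Since (s[25], s[26]) = (s[1], s[2]) = (9, 47) (two consecutive terms determine the rest), the sequence is periodic with period 24.
So s[107] = s[1 + ((107-1) mod 24)] = s[11] = 11.

11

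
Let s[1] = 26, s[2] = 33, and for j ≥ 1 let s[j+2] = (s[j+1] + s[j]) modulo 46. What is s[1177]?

Listing terms: s[1] = 26, s[2] = 33, s[3] = 13, s[4] = 0, s[5] = 13, s[6] = 13, s[7] = 26, s[8] = 39, s[9] = 19, s[10] = 12, s[11] = 31, s[12] = 43, s[13] = 28, s[14] = 25, s[15] = 7, s[16] = 32, s[17] = 39, s[18] = 25, s[19] = 18, s[20] = 43, s[21] = 15, s[22] = 12, s[23] = 27, s[24] = 39, s[25] = 20, s[26] = 13, s[27] = 33, s[28] = 0, s[29] = 33, s[30] = 33, s[31] = 20, s[32] = 7, s[33] = 27, s[34] = 34, s[35] = 15, s[36] = 3, s[37] = 18, s[38] = 21, s[39] = 39, s[40] = 14, s[41] = 7, s[42] = 21, s[43] = 28, s[44] = 3, s[45] = 31, s[46] = 34, s[47] = 19, s[48] = 7, s[49] = 26, s[50] = 33.
Since (s[49], s[50]) = (s[1], s[2]) = (26, 33) (two consecutive terms determine the rest), the sequence is periodic with period 48.
(1177 - 1) mod 48 = 24, so s[1177] = s[25] = 20.

20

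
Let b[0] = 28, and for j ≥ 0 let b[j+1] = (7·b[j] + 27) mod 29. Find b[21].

28

We have b[0] = 28,  b[1] = 20,  b[2] = 22,  b[3] = 7,  b[4] = 18,  b[5] = 8,  b[6] = 25,  b[7] = 28.
The sequence repeats with period 7.
So b[21] = b[0 + ((21-0) mod 7)] = b[0] = 28.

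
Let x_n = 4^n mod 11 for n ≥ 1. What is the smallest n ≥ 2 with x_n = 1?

Computing terms: x_1 = 4,  x_2 = 5,  x_3 = 9,  x_4 = 3,  x_5 = 1,  x_6 = 4.
Since x_6 = x_1 = 4, the sequence is periodic with period 5.
The value 1 first appears (with n ≥ 2) at x_5.

5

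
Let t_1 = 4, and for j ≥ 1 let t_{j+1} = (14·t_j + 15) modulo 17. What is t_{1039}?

0

Computing terms: t_1 = 4, t_2 = 3, t_3 = 6, t_4 = 14, t_5 = 7, t_6 = 11, t_7 = 16, t_8 = 1, t_9 = 12, t_{10} = 13, t_{11} = 10, t_{12} = 2, t_{13} = 9, t_{14} = 5, t_{15} = 0, t_{16} = 15, t_{17} = 4.
Since t_{17} = t_1 = 4, the sequence is periodic with period 16.
So t_{1039} = t_{1 + ((1039-1) mod 16)} = t_{15} = 0.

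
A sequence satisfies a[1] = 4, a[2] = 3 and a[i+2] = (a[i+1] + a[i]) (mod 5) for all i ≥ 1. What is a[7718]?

4

a[1] = 4, a[2] = 3, a[3] = 2, a[4] = 0, a[5] = 2, a[6] = 2, a[7] = 4, a[8] = 1, a[9] = 0, a[10] = 1, a[11] = 1, a[12] = 2, a[13] = 3, a[14] = 0, a[15] = 3, a[16] = 3, a[17] = 1, a[18] = 4, a[19] = 0, a[20] = 4, a[21] = 4, a[22] = 3.
The sequence repeats with period 20.
So a[7718] = a[1 + ((7718-1) mod 20)] = a[18] = 4.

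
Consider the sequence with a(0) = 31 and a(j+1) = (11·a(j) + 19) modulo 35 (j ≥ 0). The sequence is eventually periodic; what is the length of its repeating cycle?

5

Computing terms: a(0) = 31, a(1) = 10, a(2) = 24, a(3) = 3, a(4) = 17, a(5) = 31.
Since a(5) = a(0) = 31, the sequence is periodic with period 5.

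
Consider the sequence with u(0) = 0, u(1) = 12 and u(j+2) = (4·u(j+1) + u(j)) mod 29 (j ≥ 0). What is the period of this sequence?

We have u(0) = 0,  u(1) = 12,  u(2) = 19,  u(3) = 1,  u(4) = 23,  u(5) = 6,  u(6) = 18,  u(7) = 20,  u(8) = 11,  u(9) = 6,  u(10) = 6,  u(11) = 1,  u(12) = 10,  u(13) = 12,  u(14) = 0,  u(15) = 12.
The sequence repeats with period 14.

14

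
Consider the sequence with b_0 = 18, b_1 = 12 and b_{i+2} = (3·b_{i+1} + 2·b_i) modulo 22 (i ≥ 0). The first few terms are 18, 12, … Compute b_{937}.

b_0 = 18; b_1 = 12; b_2 = 6; b_3 = 20; b_4 = 6; b_5 = 14; b_6 = 10; b_7 = 14; b_8 = 18; b_9 = 16; b_{10} = 18; b_{11} = 20; b_{12} = 8; b_{13} = 20; b_{14} = 10; b_{15} = 4; b_{16} = 10; b_{17} = 16; b_{18} = 2; b_{19} = 16; b_{20} = 8; b_{21} = 12; b_{22} = 8; b_{23} = 4; b_{24} = 6; b_{25} = 4; b_{26} = 2; b_{27} = 14; b_{28} = 2; b_{29} = 12; b_{30} = 18; b_{31} = 12.
The sequence repeats with period 30.
So b_{937} = b_{0 + ((937-0) mod 30)} = b_7 = 14.

14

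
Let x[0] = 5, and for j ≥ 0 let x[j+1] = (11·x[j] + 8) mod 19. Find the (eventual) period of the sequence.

3

We have x[0] = 5, x[1] = 6, x[2] = 17, x[3] = 5.
Since x[3] = x[0] = 5, the sequence is periodic with period 3.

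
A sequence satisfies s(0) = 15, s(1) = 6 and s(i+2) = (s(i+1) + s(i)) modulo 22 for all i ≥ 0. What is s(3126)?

Computing terms: s(0) = 15,  s(1) = 6,  s(2) = 21,  s(3) = 5,  s(4) = 4,  s(5) = 9,  s(6) = 13,  s(7) = 0,  s(8) = 13,  s(9) = 13,  s(10) = 4,  s(11) = 17,  s(12) = 21,  s(13) = 16,  s(14) = 15,  s(15) = 9,  s(16) = 2,  s(17) = 11,  s(18) = 13,  s(19) = 2,  s(20) = 15,  s(21) = 17,  s(22) = 10,  s(23) = 5,  s(24) = 15,  s(25) = 20,  s(26) = 13,  s(27) = 11,  s(28) = 2,  s(29) = 13,  s(30) = 15,  s(31) = 6.
The sequence repeats with period 30.
So s(3126) = s(0 + ((3126-0) mod 30)) = s(6) = 13.

13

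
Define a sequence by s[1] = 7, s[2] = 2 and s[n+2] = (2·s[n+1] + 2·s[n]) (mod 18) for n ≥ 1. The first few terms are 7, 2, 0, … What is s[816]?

6

We have s[1] = 7, s[2] = 2, s[3] = 0, s[4] = 4, s[5] = 8, s[6] = 6, s[7] = 10, s[8] = 14, s[9] = 12, s[10] = 16, s[11] = 2, s[12] = 0.
Since (s[11], s[12]) = (s[2], s[3]) = (2, 0) (two consecutive terms determine the rest), the sequence is eventually periodic: after a pre-period of length 1 it cycles with period 9.
For n ≥ 2, s[n] depends only on (n - 2) mod 9. (816 - 2) mod 9 = 4, so s[816] = s[6] = 6.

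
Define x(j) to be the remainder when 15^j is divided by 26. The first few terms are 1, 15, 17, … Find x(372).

x(0) = 1, x(1) = 15, x(2) = 17, x(3) = 21, x(4) = 3, x(5) = 19, x(6) = 25, x(7) = 11, x(8) = 9, x(9) = 5, x(10) = 23, x(11) = 7, x(12) = 1.
The sequence repeats with period 12.
(372 - 0) mod 12 = 0, so x(372) = x(0) = 1.

1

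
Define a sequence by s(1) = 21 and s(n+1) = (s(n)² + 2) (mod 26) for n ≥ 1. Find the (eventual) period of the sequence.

4

s(1) = 21; s(2) = 1; s(3) = 3; s(4) = 11; s(5) = 19; s(6) = 25; s(7) = 3.
Since s(7) = s(3) = 3, the sequence is eventually periodic: after a pre-period of length 2 it cycles with period 4.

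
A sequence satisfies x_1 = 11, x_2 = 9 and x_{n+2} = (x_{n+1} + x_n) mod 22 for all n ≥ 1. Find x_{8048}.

x_1 = 11,  x_2 = 9,  x_3 = 20,  x_4 = 7,  x_5 = 5,  x_6 = 12,  x_7 = 17,  x_8 = 7,  x_9 = 2,  x_{10} = 9,  x_{11} = 11,  x_{12} = 20,  x_{13} = 9,  x_{14} = 7,  x_{15} = 16,  x_{16} = 1,  x_{17} = 17,  x_{18} = 18,  x_{19} = 13,  x_{20} = 9,  x_{21} = 0,  x_{22} = 9,  x_{23} = 9,  x_{24} = 18,  x_{25} = 5,  x_{26} = 1,  x_{27} = 6,  x_{28} = 7,  x_{29} = 13,  x_{30} = 20,  x_{31} = 11,  x_{32} = 9.
The sequence repeats with period 30.
(8048 - 1) mod 30 = 7, so x_{8048} = x_8 = 7.

7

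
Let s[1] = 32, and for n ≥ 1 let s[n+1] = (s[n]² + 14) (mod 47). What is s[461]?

32

We have s[1] = 32, s[2] = 4, s[3] = 30, s[4] = 21, s[5] = 32.
Since s[5] = s[1] = 32, the sequence is periodic with period 4.
So s[461] = s[1 + ((461-1) mod 4)] = s[1] = 32.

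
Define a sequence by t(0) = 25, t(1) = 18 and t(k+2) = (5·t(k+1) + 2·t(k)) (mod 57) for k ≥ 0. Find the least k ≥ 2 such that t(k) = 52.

3

Listing terms: t(0) = 25, t(1) = 18, t(2) = 26, t(3) = 52, t(4) = 27, t(5) = 11, t(6) = 52, t(7) = 54, t(8) = 32, t(9) = 40, t(10) = 36, t(11) = 32, t(12) = 4, t(13) = 27, t(14) = 29, t(15) = 28, t(16) = 27, t(17) = 20, t(18) = 40, t(19) = 12, t(20) = 26, t(21) = 40, t(22) = 24, t(23) = 29, t(24) = 22, t(25) = 54, t(26) = 29, t(27) = 25, t(28) = 12, t(29) = 53, t(30) = 4, t(31) = 12, t(32) = 11, t(33) = 22, t(34) = 18, t(35) = 20, t(36) = 22, t(37) = 36, t(38) = 53, t(39) = 52, t(40) = 24, t(41) = 53, t(42) = 28, t(43) = 18, t(44) = 32, t(45) = 25, t(46) = 18.
Since (t(45), t(46)) = (t(0), t(1)) = (25, 18) (two consecutive terms determine the rest), the sequence is periodic with period 45.
The value 52 first appears (with k ≥ 2) at t(3).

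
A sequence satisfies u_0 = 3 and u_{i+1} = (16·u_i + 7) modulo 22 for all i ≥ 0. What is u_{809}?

We have u_0 = 3, u_1 = 11, u_2 = 7, u_3 = 9, u_4 = 19, u_5 = 3.
Since u_5 = u_0 = 3, the sequence is periodic with period 5.
So u_{809} = u_{0 + ((809-0) mod 5)} = u_4 = 19.

19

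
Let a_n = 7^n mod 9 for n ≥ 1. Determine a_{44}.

4

Listing terms: a_1 = 7,  a_2 = 4,  a_3 = 1,  a_4 = 7.
Since a_4 = a_1 = 7, the sequence is periodic with period 3.
(44 - 1) mod 3 = 1, so a_{44} = a_2 = 4.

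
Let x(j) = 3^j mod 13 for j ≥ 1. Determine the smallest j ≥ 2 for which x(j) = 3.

We have x(1) = 3,  x(2) = 9,  x(3) = 1,  x(4) = 3.
Since x(4) = x(1) = 3, the sequence is periodic with period 3.
The value 3 next appears (with j ≥ 2) at x(4).

4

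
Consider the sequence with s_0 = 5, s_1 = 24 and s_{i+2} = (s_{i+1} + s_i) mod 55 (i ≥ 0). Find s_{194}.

38

s_0 = 5, s_1 = 24, s_2 = 29, s_3 = 53, s_4 = 27, s_5 = 25, s_6 = 52, s_7 = 22, s_8 = 19, s_9 = 41, s_{10} = 5, s_{11} = 46, s_{12} = 51, s_{13} = 42, s_{14} = 38, s_{15} = 25, s_{16} = 8, s_{17} = 33, s_{18} = 41, s_{19} = 19, s_{20} = 5, s_{21} = 24.
The sequence repeats with period 20.
(194 - 0) mod 20 = 14, so s_{194} = s_{14} = 38.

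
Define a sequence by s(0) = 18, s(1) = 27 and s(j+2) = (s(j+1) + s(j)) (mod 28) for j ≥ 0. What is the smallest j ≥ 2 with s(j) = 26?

6

Listing terms: s(0) = 18,  s(1) = 27,  s(2) = 17,  s(3) = 16,  s(4) = 5,  s(5) = 21,  s(6) = 26,  s(7) = 19,  s(8) = 17,  s(9) = 8,  s(10) = 25,  s(11) = 5,  s(12) = 2,  s(13) = 7,  s(14) = 9,  s(15) = 16,  s(16) = 25,  s(17) = 13,  s(18) = 10,  s(19) = 23,  s(20) = 5,  s(21) = 0,  s(22) = 5,  s(23) = 5,  s(24) = 10,  s(25) = 15,  s(26) = 25,  s(27) = 12,  s(28) = 9,  s(29) = 21,  s(30) = 2,  s(31) = 23,  s(32) = 25,  s(33) = 20,  s(34) = 17,  s(35) = 9,  s(36) = 26,  s(37) = 7,  s(38) = 5,  s(39) = 12,  s(40) = 17,  s(41) = 1,  s(42) = 18,  s(43) = 19,  s(44) = 9,  s(45) = 0,  s(46) = 9,  s(47) = 9,  s(48) = 18,  s(49) = 27.
Since (s(48), s(49)) = (s(0), s(1)) = (18, 27) (two consecutive terms determine the rest), the sequence is periodic with period 48.
The value 26 first appears (with j ≥ 2) at s(6).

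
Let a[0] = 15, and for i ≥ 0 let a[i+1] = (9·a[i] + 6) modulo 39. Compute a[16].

24

a[0] = 15, a[1] = 24, a[2] = 27, a[3] = 15.
The sequence repeats with period 3.
So a[16] = a[0 + ((16-0) mod 3)] = a[1] = 24.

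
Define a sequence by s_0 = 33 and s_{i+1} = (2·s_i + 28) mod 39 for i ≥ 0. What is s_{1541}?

We have s_0 = 33, s_1 = 16, s_2 = 21, s_3 = 31, s_4 = 12, s_5 = 13, s_6 = 15, s_7 = 19, s_8 = 27, s_9 = 4, s_{10} = 36, s_{11} = 22, s_{12} = 33.
The sequence repeats with period 12.
So s_{1541} = s_{0 + ((1541-0) mod 12)} = s_5 = 13.

13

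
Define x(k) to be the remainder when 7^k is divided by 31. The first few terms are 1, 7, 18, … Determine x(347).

18

We have x(0) = 1, x(1) = 7, x(2) = 18, x(3) = 2, x(4) = 14, x(5) = 5, x(6) = 4, x(7) = 28, x(8) = 10, x(9) = 8, x(10) = 25, x(11) = 20, x(12) = 16, x(13) = 19, x(14) = 9, x(15) = 1.
The sequence repeats with period 15.
(347 - 0) mod 15 = 2, so x(347) = x(2) = 18.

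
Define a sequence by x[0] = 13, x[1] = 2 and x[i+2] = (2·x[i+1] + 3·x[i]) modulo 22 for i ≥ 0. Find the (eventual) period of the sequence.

10

Listing terms: x[0] = 13, x[1] = 2, x[2] = 21, x[3] = 4, x[4] = 5, x[5] = 0, x[6] = 15, x[7] = 8, x[8] = 17, x[9] = 14, x[10] = 13, x[11] = 2.
The sequence repeats with period 10.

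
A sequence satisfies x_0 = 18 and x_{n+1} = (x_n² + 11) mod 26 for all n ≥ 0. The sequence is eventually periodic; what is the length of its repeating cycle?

Computing terms: x_0 = 18; x_1 = 23; x_2 = 20; x_3 = 21; x_4 = 10; x_5 = 7; x_6 = 8; x_7 = 23.
Since x_7 = x_1 = 23, the sequence is eventually periodic: after a pre-period of length 1 it cycles with period 6.

6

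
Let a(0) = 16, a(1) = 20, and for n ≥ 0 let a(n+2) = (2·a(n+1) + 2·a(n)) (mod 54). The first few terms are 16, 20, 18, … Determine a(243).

16

a(0) = 16; a(1) = 20; a(2) = 18; a(3) = 22; a(4) = 26; a(5) = 42; a(6) = 28; a(7) = 32; a(8) = 12; a(9) = 34; a(10) = 38; a(11) = 36; a(12) = 40; a(13) = 44; a(14) = 6; a(15) = 46; a(16) = 50; a(17) = 30; a(18) = 52; a(19) = 2; a(20) = 0; a(21) = 4; a(22) = 8; a(23) = 24; a(24) = 10; a(25) = 14; a(26) = 48; a(27) = 16; a(28) = 20.
The sequence repeats with period 27.
So a(243) = a(0 + ((243-0) mod 27)) = a(0) = 16.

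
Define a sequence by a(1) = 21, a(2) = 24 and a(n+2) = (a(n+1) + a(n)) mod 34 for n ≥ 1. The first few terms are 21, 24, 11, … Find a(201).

23

We have a(1) = 21,  a(2) = 24,  a(3) = 11,  a(4) = 1,  a(5) = 12,  a(6) = 13,  a(7) = 25,  a(8) = 4,  a(9) = 29,  a(10) = 33,  a(11) = 28,  a(12) = 27,  a(13) = 21,  a(14) = 14,  a(15) = 1,  a(16) = 15,  a(17) = 16,  a(18) = 31,  a(19) = 13,  a(20) = 10,  a(21) = 23,  a(22) = 33,  a(23) = 22,  a(24) = 21,  a(25) = 9,  a(26) = 30,  a(27) = 5,  a(28) = 1,  a(29) = 6,  a(30) = 7,  a(31) = 13,  a(32) = 20,  a(33) = 33,  a(34) = 19,  a(35) = 18,  a(36) = 3,  a(37) = 21,  a(38) = 24.
The sequence repeats with period 36.
(201 - 1) mod 36 = 20, so a(201) = a(21) = 23.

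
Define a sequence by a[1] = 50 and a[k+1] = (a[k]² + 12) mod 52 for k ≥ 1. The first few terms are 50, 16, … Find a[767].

16

Listing terms: a[1] = 50, a[2] = 16, a[3] = 8, a[4] = 24, a[5] = 16.
Since a[5] = a[2] = 16, the sequence is eventually periodic: after a pre-period of length 1 it cycles with period 3.
For k ≥ 2, a[k] depends only on (k - 2) mod 3. (767 - 2) mod 3 = 0, so a[767] = a[2] = 16.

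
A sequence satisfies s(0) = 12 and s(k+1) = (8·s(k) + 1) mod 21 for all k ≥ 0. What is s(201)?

Listing terms: s(0) = 12; s(1) = 13; s(2) = 0; s(3) = 1; s(4) = 9; s(5) = 10; s(6) = 18; s(7) = 19; s(8) = 6; s(9) = 7; s(10) = 15; s(11) = 16; s(12) = 3; s(13) = 4; s(14) = 12.
Since s(14) = s(0) = 12, the sequence is periodic with period 14.
So s(201) = s(0 + ((201-0) mod 14)) = s(5) = 10.

10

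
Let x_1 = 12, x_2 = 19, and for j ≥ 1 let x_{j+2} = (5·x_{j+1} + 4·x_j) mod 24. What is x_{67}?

Computing terms: x_1 = 12,  x_2 = 19,  x_3 = 23,  x_4 = 23,  x_5 = 15,  x_6 = 23,  x_7 = 7,  x_8 = 7,  x_9 = 15,  x_{10} = 7,  x_{11} = 23,  x_{12} = 23.
Since (x_{11}, x_{12}) = (x_3, x_4) = (23, 23) (two consecutive terms determine the rest), the sequence is eventually periodic: after a pre-period of length 2 it cycles with period 8.
For j ≥ 3, x_j depends only on (j - 3) mod 8. (67 - 3) mod 8 = 0, so x_{67} = x_3 = 23.

23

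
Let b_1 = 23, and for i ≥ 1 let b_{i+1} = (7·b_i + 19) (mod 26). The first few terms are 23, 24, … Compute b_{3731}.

17

Computing terms: b_1 = 23, b_2 = 24, b_3 = 5, b_4 = 2, b_5 = 7, b_6 = 16, b_7 = 1, b_8 = 0, b_9 = 19, b_{10} = 22, b_{11} = 17, b_{12} = 8, b_{13} = 23.
Since b_{13} = b_1 = 23, the sequence is periodic with period 12.
(3731 - 1) mod 12 = 10, so b_{3731} = b_{11} = 17.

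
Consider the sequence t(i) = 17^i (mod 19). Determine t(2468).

4

Computing terms: t(0) = 1,  t(1) = 17,  t(2) = 4,  t(3) = 11,  t(4) = 16,  t(5) = 6,  t(6) = 7,  t(7) = 5,  t(8) = 9,  t(9) = 1.
The sequence repeats with period 9.
So t(2468) = t(0 + ((2468-0) mod 9)) = t(2) = 4.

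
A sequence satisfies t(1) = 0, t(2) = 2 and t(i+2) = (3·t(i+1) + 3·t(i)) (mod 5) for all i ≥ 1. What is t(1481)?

We have t(1) = 0,  t(2) = 2,  t(3) = 1,  t(4) = 4,  t(5) = 0,  t(6) = 2.
Since (t(5), t(6)) = (t(1), t(2)) = (0, 2) (two consecutive terms determine the rest), the sequence is periodic with period 4.
So t(1481) = t(1 + ((1481-1) mod 4)) = t(1) = 0.

0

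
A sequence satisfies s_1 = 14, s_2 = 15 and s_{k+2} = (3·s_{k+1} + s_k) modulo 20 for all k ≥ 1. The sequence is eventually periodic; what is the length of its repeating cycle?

12

Computing terms: s_1 = 14, s_2 = 15, s_3 = 19, s_4 = 12, s_5 = 15, s_6 = 17, s_7 = 6, s_8 = 15, s_9 = 11, s_{10} = 8, s_{11} = 15, s_{12} = 13, s_{13} = 14, s_{14} = 15.
The sequence repeats with period 12.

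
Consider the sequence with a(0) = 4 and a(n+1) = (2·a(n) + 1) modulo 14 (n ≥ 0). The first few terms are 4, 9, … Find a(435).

11

Listing terms: a(0) = 4,  a(1) = 9,  a(2) = 5,  a(3) = 11,  a(4) = 9.
Since a(4) = a(1) = 9, the sequence is eventually periodic: after a pre-period of length 1 it cycles with period 3.
For n ≥ 1, a(n) depends only on (n - 1) mod 3. (435 - 1) mod 3 = 2, so a(435) = a(3) = 11.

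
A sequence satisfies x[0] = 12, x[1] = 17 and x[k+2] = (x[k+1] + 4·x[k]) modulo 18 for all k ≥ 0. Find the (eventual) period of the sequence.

Computing terms: x[0] = 12, x[1] = 17, x[2] = 11, x[3] = 7, x[4] = 15, x[5] = 7, x[6] = 13, x[7] = 5, x[8] = 3, x[9] = 5, x[10] = 17, x[11] = 1, x[12] = 15, x[13] = 1, x[14] = 7, x[15] = 11, x[16] = 3, x[17] = 11, x[18] = 5, x[19] = 13, x[20] = 15, x[21] = 13, x[22] = 1, x[23] = 17, x[24] = 3, x[25] = 17, x[26] = 11.
Since (x[25], x[26]) = (x[1], x[2]) = (17, 11) (two consecutive terms determine the rest), the sequence is eventually periodic: after a pre-period of length 1 it cycles with period 24.

24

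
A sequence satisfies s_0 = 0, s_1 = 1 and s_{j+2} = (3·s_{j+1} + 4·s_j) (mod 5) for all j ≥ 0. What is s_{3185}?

0

Computing terms: s_0 = 0,  s_1 = 1,  s_2 = 3,  s_3 = 3,  s_4 = 1,  s_5 = 0,  s_6 = 4,  s_7 = 2,  s_8 = 2,  s_9 = 4,  s_{10} = 0,  s_{11} = 1.
The sequence repeats with period 10.
(3185 - 0) mod 10 = 5, so s_{3185} = s_5 = 0.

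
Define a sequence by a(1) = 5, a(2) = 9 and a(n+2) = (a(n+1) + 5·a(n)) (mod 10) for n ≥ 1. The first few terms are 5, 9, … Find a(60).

4

Computing terms: a(1) = 5,  a(2) = 9,  a(3) = 4,  a(4) = 9,  a(5) = 9,  a(6) = 4.
Since (a(5), a(6)) = (a(2), a(3)) = (9, 4) (two consecutive terms determine the rest), the sequence is eventually periodic: after a pre-period of length 1 it cycles with period 3.
For n ≥ 2, a(n) depends only on (n - 2) mod 3. (60 - 2) mod 3 = 1, so a(60) = a(3) = 4.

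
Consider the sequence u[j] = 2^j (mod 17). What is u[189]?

Computing terms: u[0] = 1; u[1] = 2; u[2] = 4; u[3] = 8; u[4] = 16; u[5] = 15; u[6] = 13; u[7] = 9; u[8] = 1.
The sequence repeats with period 8.
So u[189] = u[0 + ((189-0) mod 8)] = u[5] = 15.

15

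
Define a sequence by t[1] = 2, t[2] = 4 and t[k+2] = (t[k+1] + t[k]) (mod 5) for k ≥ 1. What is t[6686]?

We have t[1] = 2, t[2] = 4, t[3] = 1, t[4] = 0, t[5] = 1, t[6] = 1, t[7] = 2, t[8] = 3, t[9] = 0, t[10] = 3, t[11] = 3, t[12] = 1, t[13] = 4, t[14] = 0, t[15] = 4, t[16] = 4, t[17] = 3, t[18] = 2, t[19] = 0, t[20] = 2, t[21] = 2, t[22] = 4.
The sequence repeats with period 20.
So t[6686] = t[1 + ((6686-1) mod 20)] = t[6] = 1.

1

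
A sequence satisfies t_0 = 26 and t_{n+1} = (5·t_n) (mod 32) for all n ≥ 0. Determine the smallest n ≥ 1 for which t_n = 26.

4

t_0 = 26, t_1 = 2, t_2 = 10, t_3 = 18, t_4 = 26.
Since t_4 = t_0 = 26, the sequence is periodic with period 4.
The value 26 next appears (with n ≥ 1) at t_4.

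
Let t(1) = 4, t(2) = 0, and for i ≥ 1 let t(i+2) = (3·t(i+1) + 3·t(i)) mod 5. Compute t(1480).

1

Listing terms: t(1) = 4, t(2) = 0, t(3) = 2, t(4) = 1, t(5) = 4, t(6) = 0.
The sequence repeats with period 4.
(1480 - 1) mod 4 = 3, so t(1480) = t(4) = 1.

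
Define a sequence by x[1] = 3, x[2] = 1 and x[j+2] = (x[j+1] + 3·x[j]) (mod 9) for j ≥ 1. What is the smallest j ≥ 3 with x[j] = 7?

Computing terms: x[1] = 3,  x[2] = 1,  x[3] = 1,  x[4] = 4,  x[5] = 7,  x[6] = 1,  x[7] = 4.
Since (x[6], x[7]) = (x[3], x[4]) = (1, 4) (two consecutive terms determine the rest), the sequence is eventually periodic: after a pre-period of length 2 it cycles with period 3.
The value 7 first appears (with j ≥ 3) at x[5].

5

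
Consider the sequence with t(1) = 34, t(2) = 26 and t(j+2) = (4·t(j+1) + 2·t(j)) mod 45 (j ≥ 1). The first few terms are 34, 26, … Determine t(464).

35

We have t(1) = 34; t(2) = 26; t(3) = 37; t(4) = 20; t(5) = 19; t(6) = 26; t(7) = 7; t(8) = 35; t(9) = 19; t(10) = 11; t(11) = 37; t(12) = 35; t(13) = 34; t(14) = 26.
The sequence repeats with period 12.
So t(464) = t(1 + ((464-1) mod 12)) = t(8) = 35.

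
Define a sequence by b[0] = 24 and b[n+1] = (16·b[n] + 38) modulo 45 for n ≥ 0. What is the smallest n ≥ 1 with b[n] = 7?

26

We have b[0] = 24,  b[1] = 17,  b[2] = 40,  b[3] = 3,  b[4] = 41,  b[5] = 19,  b[6] = 27,  b[7] = 20,  b[8] = 43,  b[9] = 6,  b[10] = 44,  b[11] = 22,  b[12] = 30,  b[13] = 23,  b[14] = 1,  b[15] = 9,  b[16] = 2,  b[17] = 25,  b[18] = 33,  b[19] = 26,  b[20] = 4,  b[21] = 12,  b[22] = 5,  b[23] = 28,  b[24] = 36,  b[25] = 29,  b[26] = 7,  b[27] = 15,  b[28] = 8,  b[29] = 31,  b[30] = 39,  b[31] = 32,  b[32] = 10,  b[33] = 18,  b[34] = 11,  b[35] = 34,  b[36] = 42,  b[37] = 35,  b[38] = 13,  b[39] = 21,  b[40] = 14,  b[41] = 37,  b[42] = 0,  b[43] = 38,  b[44] = 16,  b[45] = 24.
The sequence repeats with period 45.
The value 7 first appears (with n ≥ 1) at b[26].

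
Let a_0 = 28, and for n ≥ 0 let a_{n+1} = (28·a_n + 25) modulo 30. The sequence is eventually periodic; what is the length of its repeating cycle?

12

Listing terms: a_0 = 28, a_1 = 29, a_2 = 27, a_3 = 1, a_4 = 23, a_5 = 9, a_6 = 7, a_7 = 11, a_8 = 3, a_9 = 19, a_{10} = 17, a_{11} = 21, a_{12} = 13, a_{13} = 29.
Since a_{13} = a_1 = 29, the sequence is eventually periodic: after a pre-period of length 1 it cycles with period 12.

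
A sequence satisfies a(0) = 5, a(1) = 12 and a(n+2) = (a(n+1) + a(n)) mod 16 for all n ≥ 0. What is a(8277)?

Computing terms: a(0) = 5, a(1) = 12, a(2) = 1, a(3) = 13, a(4) = 14, a(5) = 11, a(6) = 9, a(7) = 4, a(8) = 13, a(9) = 1, a(10) = 14, a(11) = 15, a(12) = 13, a(13) = 12, a(14) = 9, a(15) = 5, a(16) = 14, a(17) = 3, a(18) = 1, a(19) = 4, a(20) = 5, a(21) = 9, a(22) = 14, a(23) = 7, a(24) = 5, a(25) = 12.
The sequence repeats with period 24.
(8277 - 0) mod 24 = 21, so a(8277) = a(21) = 9.

9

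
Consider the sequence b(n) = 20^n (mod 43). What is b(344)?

9

Computing terms: b(0) = 1; b(1) = 20; b(2) = 13; b(3) = 2; b(4) = 40; b(5) = 26; b(6) = 4; b(7) = 37; b(8) = 9; b(9) = 8; b(10) = 31; b(11) = 18; b(12) = 16; b(13) = 19; b(14) = 36; b(15) = 32; b(16) = 38; b(17) = 29; b(18) = 21; b(19) = 33; b(20) = 15; b(21) = 42; b(22) = 23; b(23) = 30; b(24) = 41; b(25) = 3; b(26) = 17; b(27) = 39; b(28) = 6; b(29) = 34; b(30) = 35; b(31) = 12; b(32) = 25; b(33) = 27; b(34) = 24; b(35) = 7; b(36) = 11; b(37) = 5; b(38) = 14; b(39) = 22; b(40) = 10; b(41) = 28; b(42) = 1.
The sequence repeats with period 42.
(344 - 0) mod 42 = 8, so b(344) = b(8) = 9.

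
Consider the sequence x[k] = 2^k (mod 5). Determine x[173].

Listing terms: x[0] = 1; x[1] = 2; x[2] = 4; x[3] = 3; x[4] = 1.
Since x[4] = x[0] = 1, the sequence is periodic with period 4.
So x[173] = x[0 + ((173-0) mod 4)] = x[1] = 2.

2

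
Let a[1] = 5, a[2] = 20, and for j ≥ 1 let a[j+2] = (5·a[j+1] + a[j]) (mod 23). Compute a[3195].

Computing terms: a[1] = 5, a[2] = 20, a[3] = 13, a[4] = 16, a[5] = 1, a[6] = 21, a[7] = 14, a[8] = 22, a[9] = 9, a[10] = 21, a[11] = 22, a[12] = 16, a[13] = 10, a[14] = 20, a[15] = 18, a[16] = 18, a[17] = 16, a[18] = 6, a[19] = 0, a[20] = 6, a[21] = 7, a[22] = 18, a[23] = 5, a[24] = 20.
Since (a[23], a[24]) = (a[1], a[2]) = (5, 20) (two consecutive terms determine the rest), the sequence is periodic with period 22.
(3195 - 1) mod 22 = 4, so a[3195] = a[5] = 1.

1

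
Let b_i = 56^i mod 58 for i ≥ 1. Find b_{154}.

Listing terms: b_1 = 56, b_2 = 4, b_3 = 50, b_4 = 16, b_5 = 26, b_6 = 6, b_7 = 46, b_8 = 24, b_9 = 10, b_{10} = 38, b_{11} = 40, b_{12} = 36, b_{13} = 44, b_{14} = 28, b_{15} = 2, b_{16} = 54, b_{17} = 8, b_{18} = 42, b_{19} = 32, b_{20} = 52, b_{21} = 12, b_{22} = 34, b_{23} = 48, b_{24} = 20, b_{25} = 18, b_{26} = 22, b_{27} = 14, b_{28} = 30, b_{29} = 56.
Since b_{29} = b_1 = 56, the sequence is periodic with period 28.
(154 - 1) mod 28 = 13, so b_{154} = b_{14} = 28.

28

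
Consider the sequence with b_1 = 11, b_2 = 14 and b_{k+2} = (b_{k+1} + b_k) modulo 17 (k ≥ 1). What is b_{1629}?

Computing terms: b_1 = 11; b_2 = 14; b_3 = 8; b_4 = 5; b_5 = 13; b_6 = 1; b_7 = 14; b_8 = 15; b_9 = 12; b_{10} = 10; b_{11} = 5; b_{12} = 15; b_{13} = 3; b_{14} = 1; b_{15} = 4; b_{16} = 5; b_{17} = 9; b_{18} = 14; b_{19} = 6; b_{20} = 3; b_{21} = 9; b_{22} = 12; b_{23} = 4; b_{24} = 16; b_{25} = 3; b_{26} = 2; b_{27} = 5; b_{28} = 7; b_{29} = 12; b_{30} = 2; b_{31} = 14; b_{32} = 16; b_{33} = 13; b_{34} = 12; b_{35} = 8; b_{36} = 3; b_{37} = 11; b_{38} = 14.
Since (b_{37}, b_{38}) = (b_1, b_2) = (11, 14) (two consecutive terms determine the rest), the sequence is periodic with period 36.
(1629 - 1) mod 36 = 8, so b_{1629} = b_9 = 12.

12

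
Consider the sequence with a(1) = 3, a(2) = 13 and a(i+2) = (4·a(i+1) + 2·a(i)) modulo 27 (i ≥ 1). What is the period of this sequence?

18

Computing terms: a(1) = 3,  a(2) = 13,  a(3) = 4,  a(4) = 15,  a(5) = 14,  a(6) = 5,  a(7) = 21,  a(8) = 13,  a(9) = 13,  a(10) = 24,  a(11) = 14,  a(12) = 23,  a(13) = 12,  a(14) = 13,  a(15) = 22,  a(16) = 6,  a(17) = 14,  a(18) = 14,  a(19) = 3,  a(20) = 13.
The sequence repeats with period 18.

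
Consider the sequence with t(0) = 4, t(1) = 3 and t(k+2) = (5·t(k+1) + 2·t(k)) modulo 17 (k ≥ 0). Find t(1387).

2

Computing terms: t(0) = 4,  t(1) = 3,  t(2) = 6,  t(3) = 2,  t(4) = 5,  t(5) = 12,  t(6) = 2,  t(7) = 0,  t(8) = 4,  t(9) = 3.
The sequence repeats with period 8.
(1387 - 0) mod 8 = 3, so t(1387) = t(3) = 2.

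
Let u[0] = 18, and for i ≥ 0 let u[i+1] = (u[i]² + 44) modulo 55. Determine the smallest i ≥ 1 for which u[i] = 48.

Computing terms: u[0] = 18; u[1] = 38; u[2] = 3; u[3] = 53; u[4] = 48; u[5] = 38.
Since u[5] = u[1] = 38, the sequence is eventually periodic: after a pre-period of length 1 it cycles with period 4.
The value 48 first appears (with i ≥ 1) at u[4].

4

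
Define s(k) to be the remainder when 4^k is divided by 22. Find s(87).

16

We have s(0) = 1, s(1) = 4, s(2) = 16, s(3) = 20, s(4) = 14, s(5) = 12, s(6) = 4.
Since s(6) = s(1) = 4, the sequence is eventually periodic: after a pre-period of length 1 it cycles with period 5.
For k ≥ 1, s(k) depends only on (k - 1) mod 5. (87 - 1) mod 5 = 1, so s(87) = s(2) = 16.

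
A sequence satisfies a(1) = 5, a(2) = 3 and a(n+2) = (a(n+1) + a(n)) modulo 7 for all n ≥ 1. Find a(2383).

0

Computing terms: a(1) = 5,  a(2) = 3,  a(3) = 1,  a(4) = 4,  a(5) = 5,  a(6) = 2,  a(7) = 0,  a(8) = 2,  a(9) = 2,  a(10) = 4,  a(11) = 6,  a(12) = 3,  a(13) = 2,  a(14) = 5,  a(15) = 0,  a(16) = 5,  a(17) = 5,  a(18) = 3.
Since (a(17), a(18)) = (a(1), a(2)) = (5, 3) (two consecutive terms determine the rest), the sequence is periodic with period 16.
So a(2383) = a(1 + ((2383-1) mod 16)) = a(15) = 0.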